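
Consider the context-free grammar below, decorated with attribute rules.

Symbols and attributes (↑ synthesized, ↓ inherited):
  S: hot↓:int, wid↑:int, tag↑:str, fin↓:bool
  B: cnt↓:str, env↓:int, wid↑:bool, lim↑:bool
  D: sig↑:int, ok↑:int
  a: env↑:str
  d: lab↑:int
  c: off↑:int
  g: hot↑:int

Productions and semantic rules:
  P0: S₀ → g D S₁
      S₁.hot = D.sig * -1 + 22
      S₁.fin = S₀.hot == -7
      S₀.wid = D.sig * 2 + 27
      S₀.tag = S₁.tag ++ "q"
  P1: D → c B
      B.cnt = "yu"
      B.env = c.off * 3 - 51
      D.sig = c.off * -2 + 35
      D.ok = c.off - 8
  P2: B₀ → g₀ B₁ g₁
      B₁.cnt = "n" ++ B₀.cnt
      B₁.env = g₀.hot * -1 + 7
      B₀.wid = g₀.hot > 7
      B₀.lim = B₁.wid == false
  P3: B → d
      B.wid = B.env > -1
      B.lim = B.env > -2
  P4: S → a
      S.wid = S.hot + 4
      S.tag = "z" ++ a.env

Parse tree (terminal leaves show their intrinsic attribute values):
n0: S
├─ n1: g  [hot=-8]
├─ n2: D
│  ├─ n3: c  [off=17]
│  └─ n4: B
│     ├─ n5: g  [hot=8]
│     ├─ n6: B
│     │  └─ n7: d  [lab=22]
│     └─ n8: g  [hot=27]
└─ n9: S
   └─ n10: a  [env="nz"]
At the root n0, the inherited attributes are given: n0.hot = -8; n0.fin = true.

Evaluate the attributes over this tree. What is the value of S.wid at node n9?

25

1. n0.hot = -8  [given at root]
2. n0.fin = true  [given at root]
3. n1.hot = -8  [terminal]
4. n3.off = 17  [terminal]
5. n4.cnt = "yu"  ["yu"]
6. n4.env = 0  [c.off * 3 - 51]
7. n5.hot = 8  [terminal]
8. n6.cnt = "nyu"  ["n" ++ B₀.cnt]
9. n6.env = -1  [g₀.hot * -1 + 7]
10. n7.lab = 22  [terminal]
11. n6.wid = false  [B.env > -1]
12. n6.lim = true  [B.env > -2]
13. n8.hot = 27  [terminal]
14. n4.wid = true  [g₀.hot > 7]
15. n4.lim = true  [B₁.wid == false]
16. n2.sig = 1  [c.off * -2 + 35]
17. n2.ok = 9  [c.off - 8]
18. n9.hot = 21  [D.sig * -1 + 22]
19. n9.fin = false  [S₀.hot == -7]
20. n10.env = "nz"  [terminal]
21. n9.wid = 25  [S.hot + 4]
22. n9.tag = "znz"  ["z" ++ a.env]
23. n0.wid = 29  [D.sig * 2 + 27]
24. n0.tag = "znzq"  [S₁.tag ++ "q"]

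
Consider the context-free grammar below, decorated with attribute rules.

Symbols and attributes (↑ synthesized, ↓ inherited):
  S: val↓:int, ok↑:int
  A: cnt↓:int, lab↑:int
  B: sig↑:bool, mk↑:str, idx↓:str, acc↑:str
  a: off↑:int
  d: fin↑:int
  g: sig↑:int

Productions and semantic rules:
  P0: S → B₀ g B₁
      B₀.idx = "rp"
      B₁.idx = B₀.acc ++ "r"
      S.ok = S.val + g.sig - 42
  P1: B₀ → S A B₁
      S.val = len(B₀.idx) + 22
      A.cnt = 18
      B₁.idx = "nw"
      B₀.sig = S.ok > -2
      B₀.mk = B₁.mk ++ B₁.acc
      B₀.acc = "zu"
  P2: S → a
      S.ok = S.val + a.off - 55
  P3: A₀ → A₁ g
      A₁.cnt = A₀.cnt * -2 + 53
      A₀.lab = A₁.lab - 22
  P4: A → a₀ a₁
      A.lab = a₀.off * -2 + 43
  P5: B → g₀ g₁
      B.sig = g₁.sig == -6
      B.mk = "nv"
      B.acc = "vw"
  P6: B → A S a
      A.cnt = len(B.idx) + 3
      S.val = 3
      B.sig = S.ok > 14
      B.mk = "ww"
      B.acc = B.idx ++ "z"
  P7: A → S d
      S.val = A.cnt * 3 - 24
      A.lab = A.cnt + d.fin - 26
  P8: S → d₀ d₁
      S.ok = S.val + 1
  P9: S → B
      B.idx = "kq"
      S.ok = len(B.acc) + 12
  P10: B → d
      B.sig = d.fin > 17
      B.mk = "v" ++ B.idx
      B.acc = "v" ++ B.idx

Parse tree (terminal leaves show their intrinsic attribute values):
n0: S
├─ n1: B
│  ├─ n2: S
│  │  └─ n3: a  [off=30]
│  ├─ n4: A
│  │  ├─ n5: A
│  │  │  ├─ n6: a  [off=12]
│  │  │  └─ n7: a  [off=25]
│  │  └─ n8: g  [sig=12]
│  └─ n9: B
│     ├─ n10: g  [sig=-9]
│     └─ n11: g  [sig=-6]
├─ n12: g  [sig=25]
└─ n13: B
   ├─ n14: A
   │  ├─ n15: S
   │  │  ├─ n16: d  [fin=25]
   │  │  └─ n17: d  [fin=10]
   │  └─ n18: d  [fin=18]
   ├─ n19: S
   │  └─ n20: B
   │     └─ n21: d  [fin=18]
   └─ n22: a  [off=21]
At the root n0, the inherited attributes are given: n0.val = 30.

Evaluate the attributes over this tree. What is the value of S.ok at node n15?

-5

1. n0.val = 30  [given at root]
2. n1.idx = "rp"  ["rp"]
3. n2.val = 24  [len(B₀.idx) + 22]
4. n3.off = 30  [terminal]
5. n2.ok = -1  [S.val + a.off - 55]
6. n4.cnt = 18  [18]
7. n5.cnt = 17  [A₀.cnt * -2 + 53]
8. n6.off = 12  [terminal]
9. n7.off = 25  [terminal]
10. n5.lab = 19  [a₀.off * -2 + 43]
11. n8.sig = 12  [terminal]
12. n4.lab = -3  [A₁.lab - 22]
13. n9.idx = "nw"  ["nw"]
14. n10.sig = -9  [terminal]
15. n11.sig = -6  [terminal]
16. n9.sig = true  [g₁.sig == -6]
17. n9.mk = "nv"  ["nv"]
18. n9.acc = "vw"  ["vw"]
19. n1.sig = true  [S.ok > -2]
20. n1.mk = "nvvw"  [B₁.mk ++ B₁.acc]
21. n1.acc = "zu"  ["zu"]
22. n12.sig = 25  [terminal]
23. n13.idx = "zur"  [B₀.acc ++ "r"]
24. n14.cnt = 6  [len(B.idx) + 3]
25. n15.val = -6  [A.cnt * 3 - 24]
26. n16.fin = 25  [terminal]
27. n17.fin = 10  [terminal]
28. n15.ok = -5  [S.val + 1]
29. n18.fin = 18  [terminal]
30. n14.lab = -2  [A.cnt + d.fin - 26]
31. n19.val = 3  [3]
32. n20.idx = "kq"  ["kq"]
33. n21.fin = 18  [terminal]
34. n20.sig = true  [d.fin > 17]
35. n20.mk = "vkq"  ["v" ++ B.idx]
36. n20.acc = "vkq"  ["v" ++ B.idx]
37. n19.ok = 15  [len(B.acc) + 12]
38. n22.off = 21  [terminal]
39. n13.sig = true  [S.ok > 14]
40. n13.mk = "ww"  ["ww"]
41. n13.acc = "zurz"  [B.idx ++ "z"]
42. n0.ok = 13  [S.val + g.sig - 42]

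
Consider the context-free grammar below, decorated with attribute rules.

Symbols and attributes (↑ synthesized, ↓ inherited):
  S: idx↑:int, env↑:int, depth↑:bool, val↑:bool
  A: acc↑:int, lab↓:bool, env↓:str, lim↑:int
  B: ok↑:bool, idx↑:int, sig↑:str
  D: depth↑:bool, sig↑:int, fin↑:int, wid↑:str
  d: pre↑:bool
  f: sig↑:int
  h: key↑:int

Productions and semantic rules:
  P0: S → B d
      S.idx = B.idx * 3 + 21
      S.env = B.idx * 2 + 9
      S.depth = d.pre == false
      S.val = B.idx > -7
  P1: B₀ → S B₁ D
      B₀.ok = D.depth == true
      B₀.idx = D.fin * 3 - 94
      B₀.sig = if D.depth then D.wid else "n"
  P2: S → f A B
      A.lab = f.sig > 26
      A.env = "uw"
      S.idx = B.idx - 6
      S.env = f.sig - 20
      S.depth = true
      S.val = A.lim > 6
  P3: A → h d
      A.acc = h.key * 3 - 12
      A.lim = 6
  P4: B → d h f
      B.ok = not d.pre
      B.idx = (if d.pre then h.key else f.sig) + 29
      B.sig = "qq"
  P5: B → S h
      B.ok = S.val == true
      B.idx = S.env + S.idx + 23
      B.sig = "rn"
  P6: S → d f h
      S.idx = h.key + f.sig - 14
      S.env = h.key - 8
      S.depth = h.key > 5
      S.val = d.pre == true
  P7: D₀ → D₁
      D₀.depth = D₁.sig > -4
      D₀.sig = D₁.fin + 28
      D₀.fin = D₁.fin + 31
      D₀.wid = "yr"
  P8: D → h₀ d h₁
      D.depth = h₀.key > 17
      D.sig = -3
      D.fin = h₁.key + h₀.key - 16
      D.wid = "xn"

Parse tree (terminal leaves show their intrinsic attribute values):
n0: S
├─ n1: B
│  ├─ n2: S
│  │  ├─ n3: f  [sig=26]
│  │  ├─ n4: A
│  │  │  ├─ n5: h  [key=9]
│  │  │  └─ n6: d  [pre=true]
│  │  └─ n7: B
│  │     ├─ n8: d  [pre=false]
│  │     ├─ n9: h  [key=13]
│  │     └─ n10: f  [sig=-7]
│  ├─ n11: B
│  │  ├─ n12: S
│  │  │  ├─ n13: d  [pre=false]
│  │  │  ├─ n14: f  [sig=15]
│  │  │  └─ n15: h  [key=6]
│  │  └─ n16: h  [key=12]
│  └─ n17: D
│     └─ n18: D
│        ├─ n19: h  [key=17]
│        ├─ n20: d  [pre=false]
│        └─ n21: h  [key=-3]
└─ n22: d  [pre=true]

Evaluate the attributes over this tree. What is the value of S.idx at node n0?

1. n3.sig = 26  [terminal]
2. n4.lab = false  [f.sig > 26]
3. n4.env = "uw"  ["uw"]
4. n5.key = 9  [terminal]
5. n6.pre = true  [terminal]
6. n4.acc = 15  [h.key * 3 - 12]
7. n4.lim = 6  [6]
8. n8.pre = false  [terminal]
9. n9.key = 13  [terminal]
10. n10.sig = -7  [terminal]
11. n7.ok = true  [not d.pre]
12. n7.idx = 22  [(if d.pre then h.key else f.sig) + 29]
13. n7.sig = "qq"  ["qq"]
14. n2.idx = 16  [B.idx - 6]
15. n2.env = 6  [f.sig - 20]
16. n2.depth = true  [true]
17. n2.val = false  [A.lim > 6]
18. n13.pre = false  [terminal]
19. n14.sig = 15  [terminal]
20. n15.key = 6  [terminal]
21. n12.idx = 7  [h.key + f.sig - 14]
22. n12.env = -2  [h.key - 8]
23. n12.depth = true  [h.key > 5]
24. n12.val = false  [d.pre == true]
25. n16.key = 12  [terminal]
26. n11.ok = false  [S.val == true]
27. n11.idx = 28  [S.env + S.idx + 23]
28. n11.sig = "rn"  ["rn"]
29. n19.key = 17  [terminal]
30. n20.pre = false  [terminal]
31. n21.key = -3  [terminal]
32. n18.depth = false  [h₀.key > 17]
33. n18.sig = -3  [-3]
34. n18.fin = -2  [h₁.key + h₀.key - 16]
35. n18.wid = "xn"  ["xn"]
36. n17.depth = true  [D₁.sig > -4]
37. n17.sig = 26  [D₁.fin + 28]
38. n17.fin = 29  [D₁.fin + 31]
39. n17.wid = "yr"  ["yr"]
40. n1.ok = true  [D.depth == true]
41. n1.idx = -7  [D.fin * 3 - 94]
42. n1.sig = "yr"  [if D.depth then D.wid else "n"]
43. n22.pre = true  [terminal]
44. n0.idx = 0  [B.idx * 3 + 21]
45. n0.env = -5  [B.idx * 2 + 9]
46. n0.depth = false  [d.pre == false]
47. n0.val = false  [B.idx > -7]

0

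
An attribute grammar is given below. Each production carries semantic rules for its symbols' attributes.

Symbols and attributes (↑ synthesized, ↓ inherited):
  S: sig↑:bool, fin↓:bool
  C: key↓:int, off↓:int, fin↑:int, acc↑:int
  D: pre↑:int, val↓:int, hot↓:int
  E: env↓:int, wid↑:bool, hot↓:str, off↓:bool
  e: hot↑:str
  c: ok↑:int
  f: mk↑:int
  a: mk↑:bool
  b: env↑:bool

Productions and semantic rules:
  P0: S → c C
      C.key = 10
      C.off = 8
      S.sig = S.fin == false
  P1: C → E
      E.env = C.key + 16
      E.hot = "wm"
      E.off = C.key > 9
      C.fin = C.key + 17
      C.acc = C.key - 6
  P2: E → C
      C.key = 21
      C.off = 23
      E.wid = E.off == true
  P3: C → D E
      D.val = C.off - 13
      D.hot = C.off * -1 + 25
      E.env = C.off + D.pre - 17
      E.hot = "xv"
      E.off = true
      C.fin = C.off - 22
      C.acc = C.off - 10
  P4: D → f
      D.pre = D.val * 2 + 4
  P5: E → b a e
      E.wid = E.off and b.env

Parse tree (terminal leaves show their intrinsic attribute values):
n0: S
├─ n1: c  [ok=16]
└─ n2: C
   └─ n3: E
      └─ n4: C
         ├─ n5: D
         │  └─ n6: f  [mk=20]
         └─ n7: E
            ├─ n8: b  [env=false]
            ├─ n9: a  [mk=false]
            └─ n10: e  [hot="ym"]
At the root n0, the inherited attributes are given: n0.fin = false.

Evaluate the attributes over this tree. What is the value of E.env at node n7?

30

1. n0.fin = false  [given at root]
2. n1.ok = 16  [terminal]
3. n2.key = 10  [10]
4. n2.off = 8  [8]
5. n3.env = 26  [C.key + 16]
6. n3.hot = "wm"  ["wm"]
7. n3.off = true  [C.key > 9]
8. n4.key = 21  [21]
9. n4.off = 23  [23]
10. n5.val = 10  [C.off - 13]
11. n5.hot = 2  [C.off * -1 + 25]
12. n6.mk = 20  [terminal]
13. n5.pre = 24  [D.val * 2 + 4]
14. n7.env = 30  [C.off + D.pre - 17]
15. n7.hot = "xv"  ["xv"]
16. n7.off = true  [true]
17. n8.env = false  [terminal]
18. n9.mk = false  [terminal]
19. n10.hot = "ym"  [terminal]
20. n7.wid = false  [E.off and b.env]
21. n4.fin = 1  [C.off - 22]
22. n4.acc = 13  [C.off - 10]
23. n3.wid = true  [E.off == true]
24. n2.fin = 27  [C.key + 17]
25. n2.acc = 4  [C.key - 6]
26. n0.sig = true  [S.fin == false]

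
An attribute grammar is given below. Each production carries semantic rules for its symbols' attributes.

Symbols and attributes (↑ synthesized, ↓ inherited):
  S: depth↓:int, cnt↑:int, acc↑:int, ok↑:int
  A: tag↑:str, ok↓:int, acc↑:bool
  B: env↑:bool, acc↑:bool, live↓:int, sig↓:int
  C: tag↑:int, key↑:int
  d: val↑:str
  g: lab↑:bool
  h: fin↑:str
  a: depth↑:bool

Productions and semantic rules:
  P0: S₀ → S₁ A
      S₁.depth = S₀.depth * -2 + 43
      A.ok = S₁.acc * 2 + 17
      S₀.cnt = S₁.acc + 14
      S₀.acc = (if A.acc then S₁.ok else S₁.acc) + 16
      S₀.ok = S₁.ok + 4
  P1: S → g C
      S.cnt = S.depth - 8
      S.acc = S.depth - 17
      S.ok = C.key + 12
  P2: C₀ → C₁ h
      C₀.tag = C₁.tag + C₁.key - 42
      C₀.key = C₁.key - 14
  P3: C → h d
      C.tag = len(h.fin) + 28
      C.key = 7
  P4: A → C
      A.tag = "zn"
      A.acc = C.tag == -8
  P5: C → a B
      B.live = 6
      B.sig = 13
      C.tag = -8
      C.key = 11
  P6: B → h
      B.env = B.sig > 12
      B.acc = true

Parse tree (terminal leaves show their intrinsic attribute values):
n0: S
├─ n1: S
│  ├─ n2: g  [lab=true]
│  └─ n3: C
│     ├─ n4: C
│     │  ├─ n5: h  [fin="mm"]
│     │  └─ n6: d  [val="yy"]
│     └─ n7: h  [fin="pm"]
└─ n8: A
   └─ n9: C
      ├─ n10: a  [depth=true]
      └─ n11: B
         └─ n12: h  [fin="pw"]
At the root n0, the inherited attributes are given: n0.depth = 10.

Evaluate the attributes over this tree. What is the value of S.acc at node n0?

1. n0.depth = 10  [given at root]
2. n1.depth = 23  [S₀.depth * -2 + 43]
3. n2.lab = true  [terminal]
4. n5.fin = "mm"  [terminal]
5. n6.val = "yy"  [terminal]
6. n4.tag = 30  [len(h.fin) + 28]
7. n4.key = 7  [7]
8. n7.fin = "pm"  [terminal]
9. n3.tag = -5  [C₁.tag + C₁.key - 42]
10. n3.key = -7  [C₁.key - 14]
11. n1.cnt = 15  [S.depth - 8]
12. n1.acc = 6  [S.depth - 17]
13. n1.ok = 5  [C.key + 12]
14. n8.ok = 29  [S₁.acc * 2 + 17]
15. n10.depth = true  [terminal]
16. n11.live = 6  [6]
17. n11.sig = 13  [13]
18. n12.fin = "pw"  [terminal]
19. n11.env = true  [B.sig > 12]
20. n11.acc = true  [true]
21. n9.tag = -8  [-8]
22. n9.key = 11  [11]
23. n8.tag = "zn"  ["zn"]
24. n8.acc = true  [C.tag == -8]
25. n0.cnt = 20  [S₁.acc + 14]
26. n0.acc = 21  [(if A.acc then S₁.ok else S₁.acc) + 16]
27. n0.ok = 9  [S₁.ok + 4]

21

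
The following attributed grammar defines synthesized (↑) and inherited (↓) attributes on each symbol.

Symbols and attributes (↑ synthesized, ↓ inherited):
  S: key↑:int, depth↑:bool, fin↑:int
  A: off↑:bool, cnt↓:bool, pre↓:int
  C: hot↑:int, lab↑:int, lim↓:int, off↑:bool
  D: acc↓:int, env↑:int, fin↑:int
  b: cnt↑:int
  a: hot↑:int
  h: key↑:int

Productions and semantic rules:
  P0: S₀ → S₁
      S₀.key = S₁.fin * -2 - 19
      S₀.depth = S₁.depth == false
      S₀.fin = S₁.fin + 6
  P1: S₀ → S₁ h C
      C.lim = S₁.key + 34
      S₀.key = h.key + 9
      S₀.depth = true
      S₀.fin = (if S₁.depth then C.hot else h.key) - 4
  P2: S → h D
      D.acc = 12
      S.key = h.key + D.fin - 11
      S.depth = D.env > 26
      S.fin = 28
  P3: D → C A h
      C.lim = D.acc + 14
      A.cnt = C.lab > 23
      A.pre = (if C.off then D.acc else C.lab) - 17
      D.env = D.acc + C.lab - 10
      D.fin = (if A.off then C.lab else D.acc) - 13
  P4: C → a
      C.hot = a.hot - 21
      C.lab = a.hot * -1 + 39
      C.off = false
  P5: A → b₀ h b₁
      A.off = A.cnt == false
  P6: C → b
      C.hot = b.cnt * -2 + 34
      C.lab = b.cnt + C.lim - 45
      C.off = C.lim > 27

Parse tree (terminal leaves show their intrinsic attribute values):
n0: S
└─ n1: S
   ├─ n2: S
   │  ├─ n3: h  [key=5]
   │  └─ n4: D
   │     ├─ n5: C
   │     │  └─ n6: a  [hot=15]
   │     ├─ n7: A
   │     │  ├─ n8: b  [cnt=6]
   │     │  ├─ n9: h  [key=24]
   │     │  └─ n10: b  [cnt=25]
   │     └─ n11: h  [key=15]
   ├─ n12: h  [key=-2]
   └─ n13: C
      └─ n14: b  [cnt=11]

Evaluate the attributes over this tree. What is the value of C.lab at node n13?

-7

1. n3.key = 5  [terminal]
2. n4.acc = 12  [12]
3. n5.lim = 26  [D.acc + 14]
4. n6.hot = 15  [terminal]
5. n5.hot = -6  [a.hot - 21]
6. n5.lab = 24  [a.hot * -1 + 39]
7. n5.off = false  [false]
8. n7.cnt = true  [C.lab > 23]
9. n7.pre = 7  [(if C.off then D.acc else C.lab) - 17]
10. n8.cnt = 6  [terminal]
11. n9.key = 24  [terminal]
12. n10.cnt = 25  [terminal]
13. n7.off = false  [A.cnt == false]
14. n11.key = 15  [terminal]
15. n4.env = 26  [D.acc + C.lab - 10]
16. n4.fin = -1  [(if A.off then C.lab else D.acc) - 13]
17. n2.key = -7  [h.key + D.fin - 11]
18. n2.depth = false  [D.env > 26]
19. n2.fin = 28  [28]
20. n12.key = -2  [terminal]
21. n13.lim = 27  [S₁.key + 34]
22. n14.cnt = 11  [terminal]
23. n13.hot = 12  [b.cnt * -2 + 34]
24. n13.lab = -7  [b.cnt + C.lim - 45]
25. n13.off = false  [C.lim > 27]
26. n1.key = 7  [h.key + 9]
27. n1.depth = true  [true]
28. n1.fin = -6  [(if S₁.depth then C.hot else h.key) - 4]
29. n0.key = -7  [S₁.fin * -2 - 19]
30. n0.depth = false  [S₁.depth == false]
31. n0.fin = 0  [S₁.fin + 6]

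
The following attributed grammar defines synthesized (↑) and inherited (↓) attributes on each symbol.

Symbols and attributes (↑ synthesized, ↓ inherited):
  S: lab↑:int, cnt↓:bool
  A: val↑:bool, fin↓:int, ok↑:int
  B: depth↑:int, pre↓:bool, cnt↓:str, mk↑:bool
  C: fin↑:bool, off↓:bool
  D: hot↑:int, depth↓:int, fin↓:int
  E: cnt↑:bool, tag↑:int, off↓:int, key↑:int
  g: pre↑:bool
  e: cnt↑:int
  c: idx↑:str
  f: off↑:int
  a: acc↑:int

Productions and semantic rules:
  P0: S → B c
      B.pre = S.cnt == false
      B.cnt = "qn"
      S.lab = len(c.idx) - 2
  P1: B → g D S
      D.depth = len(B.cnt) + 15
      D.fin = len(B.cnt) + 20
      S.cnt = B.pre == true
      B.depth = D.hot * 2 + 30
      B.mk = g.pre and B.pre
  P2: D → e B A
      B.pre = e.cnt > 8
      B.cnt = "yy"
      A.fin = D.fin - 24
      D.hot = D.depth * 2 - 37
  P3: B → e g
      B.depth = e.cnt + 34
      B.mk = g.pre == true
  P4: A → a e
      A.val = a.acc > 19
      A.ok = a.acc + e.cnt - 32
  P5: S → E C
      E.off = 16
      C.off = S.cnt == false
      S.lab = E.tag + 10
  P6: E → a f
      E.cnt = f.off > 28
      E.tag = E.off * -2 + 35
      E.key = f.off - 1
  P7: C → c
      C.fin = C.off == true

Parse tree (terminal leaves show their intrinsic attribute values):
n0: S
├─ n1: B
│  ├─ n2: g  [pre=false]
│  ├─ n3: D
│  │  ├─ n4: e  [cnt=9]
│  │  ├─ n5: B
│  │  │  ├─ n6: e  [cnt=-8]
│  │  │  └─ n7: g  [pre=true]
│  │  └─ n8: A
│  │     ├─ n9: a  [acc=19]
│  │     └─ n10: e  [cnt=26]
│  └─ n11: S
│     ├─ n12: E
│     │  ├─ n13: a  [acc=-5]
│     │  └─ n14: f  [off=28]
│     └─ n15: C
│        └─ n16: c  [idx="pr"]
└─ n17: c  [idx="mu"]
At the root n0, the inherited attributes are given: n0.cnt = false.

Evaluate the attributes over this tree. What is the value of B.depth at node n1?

1. n0.cnt = false  [given at root]
2. n1.pre = true  [S.cnt == false]
3. n1.cnt = "qn"  ["qn"]
4. n2.pre = false  [terminal]
5. n3.depth = 17  [len(B.cnt) + 15]
6. n3.fin = 22  [len(B.cnt) + 20]
7. n4.cnt = 9  [terminal]
8. n5.pre = true  [e.cnt > 8]
9. n5.cnt = "yy"  ["yy"]
10. n6.cnt = -8  [terminal]
11. n7.pre = true  [terminal]
12. n5.depth = 26  [e.cnt + 34]
13. n5.mk = true  [g.pre == true]
14. n8.fin = -2  [D.fin - 24]
15. n9.acc = 19  [terminal]
16. n10.cnt = 26  [terminal]
17. n8.val = false  [a.acc > 19]
18. n8.ok = 13  [a.acc + e.cnt - 32]
19. n3.hot = -3  [D.depth * 2 - 37]
20. n11.cnt = true  [B.pre == true]
21. n12.off = 16  [16]
22. n13.acc = -5  [terminal]
23. n14.off = 28  [terminal]
24. n12.cnt = false  [f.off > 28]
25. n12.tag = 3  [E.off * -2 + 35]
26. n12.key = 27  [f.off - 1]
27. n15.off = false  [S.cnt == false]
28. n16.idx = "pr"  [terminal]
29. n15.fin = false  [C.off == true]
30. n11.lab = 13  [E.tag + 10]
31. n1.depth = 24  [D.hot * 2 + 30]
32. n1.mk = false  [g.pre and B.pre]
33. n17.idx = "mu"  [terminal]
34. n0.lab = 0  [len(c.idx) - 2]

24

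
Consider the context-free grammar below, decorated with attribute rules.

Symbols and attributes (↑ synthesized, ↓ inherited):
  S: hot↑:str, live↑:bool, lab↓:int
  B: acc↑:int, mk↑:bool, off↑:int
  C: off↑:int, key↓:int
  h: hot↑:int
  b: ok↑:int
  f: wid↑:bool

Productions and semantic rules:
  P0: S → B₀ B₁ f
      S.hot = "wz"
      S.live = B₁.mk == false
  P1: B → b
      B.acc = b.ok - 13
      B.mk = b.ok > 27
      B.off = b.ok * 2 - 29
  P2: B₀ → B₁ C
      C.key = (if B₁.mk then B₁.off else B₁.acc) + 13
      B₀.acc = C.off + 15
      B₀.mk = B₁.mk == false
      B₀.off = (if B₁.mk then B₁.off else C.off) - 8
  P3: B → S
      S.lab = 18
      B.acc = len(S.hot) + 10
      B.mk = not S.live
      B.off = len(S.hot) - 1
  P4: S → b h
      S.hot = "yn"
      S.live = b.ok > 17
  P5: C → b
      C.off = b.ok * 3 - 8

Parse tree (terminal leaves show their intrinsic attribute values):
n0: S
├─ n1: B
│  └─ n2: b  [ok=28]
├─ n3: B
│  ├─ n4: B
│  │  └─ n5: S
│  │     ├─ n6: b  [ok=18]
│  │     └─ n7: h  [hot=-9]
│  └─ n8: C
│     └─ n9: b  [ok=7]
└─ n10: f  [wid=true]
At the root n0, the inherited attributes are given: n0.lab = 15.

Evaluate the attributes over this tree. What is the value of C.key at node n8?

1. n0.lab = 15  [given at root]
2. n2.ok = 28  [terminal]
3. n1.acc = 15  [b.ok - 13]
4. n1.mk = true  [b.ok > 27]
5. n1.off = 27  [b.ok * 2 - 29]
6. n5.lab = 18  [18]
7. n6.ok = 18  [terminal]
8. n7.hot = -9  [terminal]
9. n5.hot = "yn"  ["yn"]
10. n5.live = true  [b.ok > 17]
11. n4.acc = 12  [len(S.hot) + 10]
12. n4.mk = false  [not S.live]
13. n4.off = 1  [len(S.hot) - 1]
14. n8.key = 25  [(if B₁.mk then B₁.off else B₁.acc) + 13]
15. n9.ok = 7  [terminal]
16. n8.off = 13  [b.ok * 3 - 8]
17. n3.acc = 28  [C.off + 15]
18. n3.mk = true  [B₁.mk == false]
19. n3.off = 5  [(if B₁.mk then B₁.off else C.off) - 8]
20. n10.wid = true  [terminal]
21. n0.hot = "wz"  ["wz"]
22. n0.live = false  [B₁.mk == false]

25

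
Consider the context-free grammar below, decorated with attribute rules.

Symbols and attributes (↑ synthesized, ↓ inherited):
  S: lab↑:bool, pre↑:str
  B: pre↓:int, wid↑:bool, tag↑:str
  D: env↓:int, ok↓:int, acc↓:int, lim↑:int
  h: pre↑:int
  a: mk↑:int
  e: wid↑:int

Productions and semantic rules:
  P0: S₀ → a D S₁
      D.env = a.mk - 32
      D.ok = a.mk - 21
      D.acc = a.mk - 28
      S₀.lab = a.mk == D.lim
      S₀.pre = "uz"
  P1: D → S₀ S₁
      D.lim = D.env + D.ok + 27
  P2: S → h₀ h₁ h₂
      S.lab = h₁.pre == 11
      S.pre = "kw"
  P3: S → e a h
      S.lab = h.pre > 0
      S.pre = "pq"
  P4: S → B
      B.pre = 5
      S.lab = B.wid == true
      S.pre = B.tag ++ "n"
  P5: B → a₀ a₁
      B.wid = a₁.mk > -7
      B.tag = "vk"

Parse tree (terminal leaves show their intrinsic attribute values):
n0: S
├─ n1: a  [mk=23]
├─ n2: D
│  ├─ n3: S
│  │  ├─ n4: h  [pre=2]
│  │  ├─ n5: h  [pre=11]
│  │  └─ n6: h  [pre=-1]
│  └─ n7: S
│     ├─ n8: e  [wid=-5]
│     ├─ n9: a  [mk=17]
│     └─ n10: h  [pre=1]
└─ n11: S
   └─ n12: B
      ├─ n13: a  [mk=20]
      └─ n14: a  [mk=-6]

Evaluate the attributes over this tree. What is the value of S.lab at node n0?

1. n1.mk = 23  [terminal]
2. n2.env = -9  [a.mk - 32]
3. n2.ok = 2  [a.mk - 21]
4. n2.acc = -5  [a.mk - 28]
5. n4.pre = 2  [terminal]
6. n5.pre = 11  [terminal]
7. n6.pre = -1  [terminal]
8. n3.lab = true  [h₁.pre == 11]
9. n3.pre = "kw"  ["kw"]
10. n8.wid = -5  [terminal]
11. n9.mk = 17  [terminal]
12. n10.pre = 1  [terminal]
13. n7.lab = true  [h.pre > 0]
14. n7.pre = "pq"  ["pq"]
15. n2.lim = 20  [D.env + D.ok + 27]
16. n12.pre = 5  [5]
17. n13.mk = 20  [terminal]
18. n14.mk = -6  [terminal]
19. n12.wid = true  [a₁.mk > -7]
20. n12.tag = "vk"  ["vk"]
21. n11.lab = true  [B.wid == true]
22. n11.pre = "vkn"  [B.tag ++ "n"]
23. n0.lab = false  [a.mk == D.lim]
24. n0.pre = "uz"  ["uz"]

false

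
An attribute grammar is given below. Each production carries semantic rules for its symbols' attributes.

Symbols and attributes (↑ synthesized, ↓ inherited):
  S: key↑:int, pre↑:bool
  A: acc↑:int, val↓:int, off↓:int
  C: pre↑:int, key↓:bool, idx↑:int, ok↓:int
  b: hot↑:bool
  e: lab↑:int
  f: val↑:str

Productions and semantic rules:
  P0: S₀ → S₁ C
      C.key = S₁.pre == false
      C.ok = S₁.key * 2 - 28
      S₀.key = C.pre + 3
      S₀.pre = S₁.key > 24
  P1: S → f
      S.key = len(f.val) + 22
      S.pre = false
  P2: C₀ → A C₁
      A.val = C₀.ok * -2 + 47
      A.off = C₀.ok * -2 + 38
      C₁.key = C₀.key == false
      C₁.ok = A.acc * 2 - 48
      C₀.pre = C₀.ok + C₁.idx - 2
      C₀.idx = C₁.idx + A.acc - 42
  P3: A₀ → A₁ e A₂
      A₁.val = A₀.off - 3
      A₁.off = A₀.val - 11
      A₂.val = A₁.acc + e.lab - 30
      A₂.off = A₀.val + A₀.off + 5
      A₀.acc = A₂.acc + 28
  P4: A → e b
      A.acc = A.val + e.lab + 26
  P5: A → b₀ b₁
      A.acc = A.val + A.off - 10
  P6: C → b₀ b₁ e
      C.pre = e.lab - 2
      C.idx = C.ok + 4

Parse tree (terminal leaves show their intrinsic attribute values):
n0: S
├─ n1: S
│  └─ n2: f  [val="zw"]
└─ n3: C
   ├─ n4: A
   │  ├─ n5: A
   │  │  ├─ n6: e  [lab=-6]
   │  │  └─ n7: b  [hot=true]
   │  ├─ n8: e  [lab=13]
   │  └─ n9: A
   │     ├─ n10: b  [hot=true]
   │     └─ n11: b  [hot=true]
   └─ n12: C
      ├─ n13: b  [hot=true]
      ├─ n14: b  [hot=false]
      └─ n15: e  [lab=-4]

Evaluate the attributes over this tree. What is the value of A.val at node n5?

-5

1. n2.val = "zw"  [terminal]
2. n1.key = 24  [len(f.val) + 22]
3. n1.pre = false  [false]
4. n3.key = true  [S₁.pre == false]
5. n3.ok = 20  [S₁.key * 2 - 28]
6. n4.val = 7  [C₀.ok * -2 + 47]
7. n4.off = -2  [C₀.ok * -2 + 38]
8. n5.val = -5  [A₀.off - 3]
9. n5.off = -4  [A₀.val - 11]
10. n6.lab = -6  [terminal]
11. n7.hot = true  [terminal]
12. n5.acc = 15  [A.val + e.lab + 26]
13. n8.lab = 13  [terminal]
14. n9.val = -2  [A₁.acc + e.lab - 30]
15. n9.off = 10  [A₀.val + A₀.off + 5]
16. n10.hot = true  [terminal]
17. n11.hot = true  [terminal]
18. n9.acc = -2  [A.val + A.off - 10]
19. n4.acc = 26  [A₂.acc + 28]
20. n12.key = false  [C₀.key == false]
21. n12.ok = 4  [A.acc * 2 - 48]
22. n13.hot = true  [terminal]
23. n14.hot = false  [terminal]
24. n15.lab = -4  [terminal]
25. n12.pre = -6  [e.lab - 2]
26. n12.idx = 8  [C.ok + 4]
27. n3.pre = 26  [C₀.ok + C₁.idx - 2]
28. n3.idx = -8  [C₁.idx + A.acc - 42]
29. n0.key = 29  [C.pre + 3]
30. n0.pre = false  [S₁.key > 24]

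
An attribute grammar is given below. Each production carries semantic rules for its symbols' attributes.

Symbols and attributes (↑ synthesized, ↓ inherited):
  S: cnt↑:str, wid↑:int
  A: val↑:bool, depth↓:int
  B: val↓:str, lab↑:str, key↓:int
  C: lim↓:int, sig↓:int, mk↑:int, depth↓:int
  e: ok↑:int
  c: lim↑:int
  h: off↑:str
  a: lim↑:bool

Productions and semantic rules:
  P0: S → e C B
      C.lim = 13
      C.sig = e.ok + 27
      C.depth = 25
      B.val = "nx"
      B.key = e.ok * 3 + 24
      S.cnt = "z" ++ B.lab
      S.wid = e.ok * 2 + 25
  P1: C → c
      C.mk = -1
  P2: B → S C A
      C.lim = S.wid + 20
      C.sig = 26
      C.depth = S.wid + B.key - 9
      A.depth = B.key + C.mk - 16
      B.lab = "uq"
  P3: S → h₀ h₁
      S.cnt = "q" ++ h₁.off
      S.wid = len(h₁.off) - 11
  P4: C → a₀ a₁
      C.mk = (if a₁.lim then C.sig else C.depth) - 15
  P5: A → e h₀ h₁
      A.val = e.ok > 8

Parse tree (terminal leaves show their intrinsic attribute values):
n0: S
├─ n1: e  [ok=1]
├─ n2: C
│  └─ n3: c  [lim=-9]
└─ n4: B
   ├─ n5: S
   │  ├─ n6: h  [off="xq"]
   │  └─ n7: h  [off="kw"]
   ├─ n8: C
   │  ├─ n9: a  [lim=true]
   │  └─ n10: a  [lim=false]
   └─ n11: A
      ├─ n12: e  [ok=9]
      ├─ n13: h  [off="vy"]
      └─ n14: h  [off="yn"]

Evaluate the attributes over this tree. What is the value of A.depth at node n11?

5

1. n1.ok = 1  [terminal]
2. n2.lim = 13  [13]
3. n2.sig = 28  [e.ok + 27]
4. n2.depth = 25  [25]
5. n3.lim = -9  [terminal]
6. n2.mk = -1  [-1]
7. n4.val = "nx"  ["nx"]
8. n4.key = 27  [e.ok * 3 + 24]
9. n6.off = "xq"  [terminal]
10. n7.off = "kw"  [terminal]
11. n5.cnt = "qkw"  ["q" ++ h₁.off]
12. n5.wid = -9  [len(h₁.off) - 11]
13. n8.lim = 11  [S.wid + 20]
14. n8.sig = 26  [26]
15. n8.depth = 9  [S.wid + B.key - 9]
16. n9.lim = true  [terminal]
17. n10.lim = false  [terminal]
18. n8.mk = -6  [(if a₁.lim then C.sig else C.depth) - 15]
19. n11.depth = 5  [B.key + C.mk - 16]
20. n12.ok = 9  [terminal]
21. n13.off = "vy"  [terminal]
22. n14.off = "yn"  [terminal]
23. n11.val = true  [e.ok > 8]
24. n4.lab = "uq"  ["uq"]
25. n0.cnt = "zuq"  ["z" ++ B.lab]
26. n0.wid = 27  [e.ok * 2 + 25]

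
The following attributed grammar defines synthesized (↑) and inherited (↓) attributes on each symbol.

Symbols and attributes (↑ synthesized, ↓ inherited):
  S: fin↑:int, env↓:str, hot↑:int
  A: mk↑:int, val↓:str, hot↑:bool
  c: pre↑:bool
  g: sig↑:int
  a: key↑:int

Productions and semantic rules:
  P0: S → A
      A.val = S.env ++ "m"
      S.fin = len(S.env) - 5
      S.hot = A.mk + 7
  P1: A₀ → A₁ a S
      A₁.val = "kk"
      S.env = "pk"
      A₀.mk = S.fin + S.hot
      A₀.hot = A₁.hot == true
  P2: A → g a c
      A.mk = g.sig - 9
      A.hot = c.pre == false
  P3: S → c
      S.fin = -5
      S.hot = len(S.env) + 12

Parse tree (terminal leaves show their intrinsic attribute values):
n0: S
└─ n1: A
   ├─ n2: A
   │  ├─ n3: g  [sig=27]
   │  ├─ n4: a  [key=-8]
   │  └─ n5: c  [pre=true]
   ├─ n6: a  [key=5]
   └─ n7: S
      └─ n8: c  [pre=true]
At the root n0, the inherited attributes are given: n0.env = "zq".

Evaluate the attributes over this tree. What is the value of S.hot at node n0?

1. n0.env = "zq"  [given at root]
2. n1.val = "zqm"  [S.env ++ "m"]
3. n2.val = "kk"  ["kk"]
4. n3.sig = 27  [terminal]
5. n4.key = -8  [terminal]
6. n5.pre = true  [terminal]
7. n2.mk = 18  [g.sig - 9]
8. n2.hot = false  [c.pre == false]
9. n6.key = 5  [terminal]
10. n7.env = "pk"  ["pk"]
11. n8.pre = true  [terminal]
12. n7.fin = -5  [-5]
13. n7.hot = 14  [len(S.env) + 12]
14. n1.mk = 9  [S.fin + S.hot]
15. n1.hot = false  [A₁.hot == true]
16. n0.fin = -3  [len(S.env) - 5]
17. n0.hot = 16  [A.mk + 7]

16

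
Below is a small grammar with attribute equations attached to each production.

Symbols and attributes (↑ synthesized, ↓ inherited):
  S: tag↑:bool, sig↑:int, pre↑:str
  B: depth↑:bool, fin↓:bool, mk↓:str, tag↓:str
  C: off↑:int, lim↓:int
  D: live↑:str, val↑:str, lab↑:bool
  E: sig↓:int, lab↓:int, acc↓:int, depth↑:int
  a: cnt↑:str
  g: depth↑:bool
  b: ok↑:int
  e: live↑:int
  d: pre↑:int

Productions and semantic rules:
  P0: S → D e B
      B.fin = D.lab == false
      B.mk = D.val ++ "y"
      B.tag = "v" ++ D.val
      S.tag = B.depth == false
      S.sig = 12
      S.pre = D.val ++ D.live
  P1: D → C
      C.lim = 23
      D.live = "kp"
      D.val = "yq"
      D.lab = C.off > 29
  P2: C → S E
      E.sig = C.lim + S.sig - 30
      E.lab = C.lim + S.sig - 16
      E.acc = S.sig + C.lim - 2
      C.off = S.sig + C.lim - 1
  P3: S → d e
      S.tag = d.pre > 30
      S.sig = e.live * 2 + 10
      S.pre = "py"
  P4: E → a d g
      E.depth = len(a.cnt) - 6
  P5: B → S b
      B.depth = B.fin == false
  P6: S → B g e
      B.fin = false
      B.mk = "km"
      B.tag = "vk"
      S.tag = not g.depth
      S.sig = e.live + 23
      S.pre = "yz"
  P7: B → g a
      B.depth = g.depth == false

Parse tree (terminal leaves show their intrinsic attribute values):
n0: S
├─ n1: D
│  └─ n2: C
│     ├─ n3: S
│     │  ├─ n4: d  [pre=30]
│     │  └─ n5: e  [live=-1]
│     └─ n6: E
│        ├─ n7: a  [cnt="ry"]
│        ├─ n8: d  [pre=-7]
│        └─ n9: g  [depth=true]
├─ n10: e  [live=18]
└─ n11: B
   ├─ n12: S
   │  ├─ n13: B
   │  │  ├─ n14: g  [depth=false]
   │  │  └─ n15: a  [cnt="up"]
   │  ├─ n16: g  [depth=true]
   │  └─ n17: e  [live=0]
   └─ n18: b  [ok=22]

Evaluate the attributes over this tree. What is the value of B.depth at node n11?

true

1. n2.lim = 23  [23]
2. n4.pre = 30  [terminal]
3. n5.live = -1  [terminal]
4. n3.tag = false  [d.pre > 30]
5. n3.sig = 8  [e.live * 2 + 10]
6. n3.pre = "py"  ["py"]
7. n6.sig = 1  [C.lim + S.sig - 30]
8. n6.lab = 15  [C.lim + S.sig - 16]
9. n6.acc = 29  [S.sig + C.lim - 2]
10. n7.cnt = "ry"  [terminal]
11. n8.pre = -7  [terminal]
12. n9.depth = true  [terminal]
13. n6.depth = -4  [len(a.cnt) - 6]
14. n2.off = 30  [S.sig + C.lim - 1]
15. n1.live = "kp"  ["kp"]
16. n1.val = "yq"  ["yq"]
17. n1.lab = true  [C.off > 29]
18. n10.live = 18  [terminal]
19. n11.fin = false  [D.lab == false]
20. n11.mk = "yqy"  [D.val ++ "y"]
21. n11.tag = "vyq"  ["v" ++ D.val]
22. n13.fin = false  [false]
23. n13.mk = "km"  ["km"]
24. n13.tag = "vk"  ["vk"]
25. n14.depth = false  [terminal]
26. n15.cnt = "up"  [terminal]
27. n13.depth = true  [g.depth == false]
28. n16.depth = true  [terminal]
29. n17.live = 0  [terminal]
30. n12.tag = false  [not g.depth]
31. n12.sig = 23  [e.live + 23]
32. n12.pre = "yz"  ["yz"]
33. n18.ok = 22  [terminal]
34. n11.depth = true  [B.fin == false]
35. n0.tag = false  [B.depth == false]
36. n0.sig = 12  [12]
37. n0.pre = "yqkp"  [D.val ++ D.live]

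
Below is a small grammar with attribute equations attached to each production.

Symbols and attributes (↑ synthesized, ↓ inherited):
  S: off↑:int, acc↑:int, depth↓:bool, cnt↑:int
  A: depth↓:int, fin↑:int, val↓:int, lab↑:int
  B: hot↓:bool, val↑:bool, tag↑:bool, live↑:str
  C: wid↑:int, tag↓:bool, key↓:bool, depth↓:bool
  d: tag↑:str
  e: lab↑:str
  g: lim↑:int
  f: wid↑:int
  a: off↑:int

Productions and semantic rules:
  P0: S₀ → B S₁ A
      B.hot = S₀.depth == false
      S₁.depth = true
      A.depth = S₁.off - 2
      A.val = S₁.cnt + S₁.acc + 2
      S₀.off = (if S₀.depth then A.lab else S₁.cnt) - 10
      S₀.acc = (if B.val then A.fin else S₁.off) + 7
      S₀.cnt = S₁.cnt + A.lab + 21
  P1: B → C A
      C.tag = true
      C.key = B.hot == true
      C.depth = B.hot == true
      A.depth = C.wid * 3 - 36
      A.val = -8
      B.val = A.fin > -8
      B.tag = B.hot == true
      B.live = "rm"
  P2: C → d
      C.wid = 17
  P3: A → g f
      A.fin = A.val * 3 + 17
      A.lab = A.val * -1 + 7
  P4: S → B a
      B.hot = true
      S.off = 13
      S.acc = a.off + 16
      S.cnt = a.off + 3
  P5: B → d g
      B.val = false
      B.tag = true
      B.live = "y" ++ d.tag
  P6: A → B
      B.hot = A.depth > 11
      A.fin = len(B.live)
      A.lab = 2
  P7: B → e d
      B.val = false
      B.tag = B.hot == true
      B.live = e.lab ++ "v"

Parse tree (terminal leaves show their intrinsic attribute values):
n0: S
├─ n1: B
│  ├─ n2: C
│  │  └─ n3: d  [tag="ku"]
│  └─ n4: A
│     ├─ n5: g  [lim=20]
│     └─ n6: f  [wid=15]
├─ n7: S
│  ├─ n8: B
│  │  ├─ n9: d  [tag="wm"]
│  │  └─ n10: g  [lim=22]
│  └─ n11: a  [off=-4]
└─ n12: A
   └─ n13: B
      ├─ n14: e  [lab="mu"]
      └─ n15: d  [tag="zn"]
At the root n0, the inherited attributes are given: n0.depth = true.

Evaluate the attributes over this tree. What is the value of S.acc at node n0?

10

1. n0.depth = true  [given at root]
2. n1.hot = false  [S₀.depth == false]
3. n2.tag = true  [true]
4. n2.key = false  [B.hot == true]
5. n2.depth = false  [B.hot == true]
6. n3.tag = "ku"  [terminal]
7. n2.wid = 17  [17]
8. n4.depth = 15  [C.wid * 3 - 36]
9. n4.val = -8  [-8]
10. n5.lim = 20  [terminal]
11. n6.wid = 15  [terminal]
12. n4.fin = -7  [A.val * 3 + 17]
13. n4.lab = 15  [A.val * -1 + 7]
14. n1.val = true  [A.fin > -8]
15. n1.tag = false  [B.hot == true]
16. n1.live = "rm"  ["rm"]
17. n7.depth = true  [true]
18. n8.hot = true  [true]
19. n9.tag = "wm"  [terminal]
20. n10.lim = 22  [terminal]
21. n8.val = false  [false]
22. n8.tag = true  [true]
23. n8.live = "ywm"  ["y" ++ d.tag]
24. n11.off = -4  [terminal]
25. n7.off = 13  [13]
26. n7.acc = 12  [a.off + 16]
27. n7.cnt = -1  [a.off + 3]
28. n12.depth = 11  [S₁.off - 2]
29. n12.val = 13  [S₁.cnt + S₁.acc + 2]
30. n13.hot = false  [A.depth > 11]
31. n14.lab = "mu"  [terminal]
32. n15.tag = "zn"  [terminal]
33. n13.val = false  [false]
34. n13.tag = false  [B.hot == true]
35. n13.live = "muv"  [e.lab ++ "v"]
36. n12.fin = 3  [len(B.live)]
37. n12.lab = 2  [2]
38. n0.off = -8  [(if S₀.depth then A.lab else S₁.cnt) - 10]
39. n0.acc = 10  [(if B.val then A.fin else S₁.off) + 7]
40. n0.cnt = 22  [S₁.cnt + A.lab + 21]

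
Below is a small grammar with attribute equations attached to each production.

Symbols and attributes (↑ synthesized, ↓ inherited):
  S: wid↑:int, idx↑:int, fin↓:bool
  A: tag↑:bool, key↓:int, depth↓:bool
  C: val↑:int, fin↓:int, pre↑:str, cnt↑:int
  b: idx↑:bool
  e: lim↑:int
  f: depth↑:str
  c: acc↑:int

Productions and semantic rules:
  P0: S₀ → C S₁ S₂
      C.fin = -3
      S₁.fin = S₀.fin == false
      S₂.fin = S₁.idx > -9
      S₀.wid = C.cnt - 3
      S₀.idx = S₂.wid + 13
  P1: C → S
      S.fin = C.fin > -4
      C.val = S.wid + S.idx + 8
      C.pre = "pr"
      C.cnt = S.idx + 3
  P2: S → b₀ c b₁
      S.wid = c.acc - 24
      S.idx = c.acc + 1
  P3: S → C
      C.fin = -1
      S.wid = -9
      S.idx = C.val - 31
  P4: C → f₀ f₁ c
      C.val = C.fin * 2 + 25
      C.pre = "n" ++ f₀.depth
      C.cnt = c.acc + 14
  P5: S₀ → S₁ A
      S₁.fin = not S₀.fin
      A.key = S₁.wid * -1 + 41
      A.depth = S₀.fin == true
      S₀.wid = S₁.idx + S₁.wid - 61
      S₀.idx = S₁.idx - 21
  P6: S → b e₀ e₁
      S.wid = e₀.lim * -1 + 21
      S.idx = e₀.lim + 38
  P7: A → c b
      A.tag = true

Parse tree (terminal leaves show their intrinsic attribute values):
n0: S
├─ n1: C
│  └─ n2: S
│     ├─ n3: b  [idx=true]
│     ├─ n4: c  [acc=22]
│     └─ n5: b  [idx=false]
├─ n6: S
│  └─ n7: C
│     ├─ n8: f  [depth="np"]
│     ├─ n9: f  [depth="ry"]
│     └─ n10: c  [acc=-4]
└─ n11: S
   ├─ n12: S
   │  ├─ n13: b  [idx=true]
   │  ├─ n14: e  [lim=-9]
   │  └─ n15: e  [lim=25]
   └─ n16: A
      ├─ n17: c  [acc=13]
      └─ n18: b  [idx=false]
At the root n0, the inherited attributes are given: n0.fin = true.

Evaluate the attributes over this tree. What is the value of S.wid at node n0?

23

1. n0.fin = true  [given at root]
2. n1.fin = -3  [-3]
3. n2.fin = true  [C.fin > -4]
4. n3.idx = true  [terminal]
5. n4.acc = 22  [terminal]
6. n5.idx = false  [terminal]
7. n2.wid = -2  [c.acc - 24]
8. n2.idx = 23  [c.acc + 1]
9. n1.val = 29  [S.wid + S.idx + 8]
10. n1.pre = "pr"  ["pr"]
11. n1.cnt = 26  [S.idx + 3]
12. n6.fin = false  [S₀.fin == false]
13. n7.fin = -1  [-1]
14. n8.depth = "np"  [terminal]
15. n9.depth = "ry"  [terminal]
16. n10.acc = -4  [terminal]
17. n7.val = 23  [C.fin * 2 + 25]
18. n7.pre = "nnp"  ["n" ++ f₀.depth]
19. n7.cnt = 10  [c.acc + 14]
20. n6.wid = -9  [-9]
21. n6.idx = -8  [C.val - 31]
22. n11.fin = true  [S₁.idx > -9]
23. n12.fin = false  [not S₀.fin]
24. n13.idx = true  [terminal]
25. n14.lim = -9  [terminal]
26. n15.lim = 25  [terminal]
27. n12.wid = 30  [e₀.lim * -1 + 21]
28. n12.idx = 29  [e₀.lim + 38]
29. n16.key = 11  [S₁.wid * -1 + 41]
30. n16.depth = true  [S₀.fin == true]
31. n17.acc = 13  [terminal]
32. n18.idx = false  [terminal]
33. n16.tag = true  [true]
34. n11.wid = -2  [S₁.idx + S₁.wid - 61]
35. n11.idx = 8  [S₁.idx - 21]
36. n0.wid = 23  [C.cnt - 3]
37. n0.idx = 11  [S₂.wid + 13]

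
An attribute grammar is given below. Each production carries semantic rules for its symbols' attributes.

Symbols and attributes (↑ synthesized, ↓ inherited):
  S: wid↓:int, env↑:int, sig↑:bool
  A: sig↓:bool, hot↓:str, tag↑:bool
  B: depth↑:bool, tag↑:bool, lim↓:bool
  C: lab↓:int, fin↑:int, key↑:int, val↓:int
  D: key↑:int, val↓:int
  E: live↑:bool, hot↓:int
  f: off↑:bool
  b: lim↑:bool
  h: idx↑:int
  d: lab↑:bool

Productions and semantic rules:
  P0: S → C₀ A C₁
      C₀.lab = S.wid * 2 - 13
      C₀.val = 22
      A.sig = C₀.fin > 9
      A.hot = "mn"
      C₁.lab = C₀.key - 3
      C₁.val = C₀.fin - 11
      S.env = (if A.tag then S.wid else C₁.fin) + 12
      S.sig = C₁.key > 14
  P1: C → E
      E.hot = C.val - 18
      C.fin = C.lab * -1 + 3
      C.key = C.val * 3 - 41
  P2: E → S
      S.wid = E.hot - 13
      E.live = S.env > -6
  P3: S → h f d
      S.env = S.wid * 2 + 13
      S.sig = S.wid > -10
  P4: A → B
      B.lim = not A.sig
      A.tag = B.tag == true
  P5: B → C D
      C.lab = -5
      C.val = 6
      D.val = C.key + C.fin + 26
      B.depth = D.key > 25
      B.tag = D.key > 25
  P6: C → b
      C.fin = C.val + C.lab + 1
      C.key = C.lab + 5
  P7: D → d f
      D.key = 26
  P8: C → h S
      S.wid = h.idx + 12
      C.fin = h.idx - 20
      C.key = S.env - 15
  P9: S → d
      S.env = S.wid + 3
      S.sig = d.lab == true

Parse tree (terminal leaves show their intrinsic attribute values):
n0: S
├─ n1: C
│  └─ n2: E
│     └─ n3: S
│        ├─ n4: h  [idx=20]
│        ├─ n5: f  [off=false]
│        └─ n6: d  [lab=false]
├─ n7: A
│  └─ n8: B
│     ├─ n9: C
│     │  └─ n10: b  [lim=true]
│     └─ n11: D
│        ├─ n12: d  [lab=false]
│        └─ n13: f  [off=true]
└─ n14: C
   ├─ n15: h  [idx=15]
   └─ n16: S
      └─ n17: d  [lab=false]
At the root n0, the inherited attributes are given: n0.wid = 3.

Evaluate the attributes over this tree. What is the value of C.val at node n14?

1. n0.wid = 3  [given at root]
2. n1.lab = -7  [S.wid * 2 - 13]
3. n1.val = 22  [22]
4. n2.hot = 4  [C.val - 18]
5. n3.wid = -9  [E.hot - 13]
6. n4.idx = 20  [terminal]
7. n5.off = false  [terminal]
8. n6.lab = false  [terminal]
9. n3.env = -5  [S.wid * 2 + 13]
10. n3.sig = true  [S.wid > -10]
11. n2.live = true  [S.env > -6]
12. n1.fin = 10  [C.lab * -1 + 3]
13. n1.key = 25  [C.val * 3 - 41]
14. n7.sig = true  [C₀.fin > 9]
15. n7.hot = "mn"  ["mn"]
16. n8.lim = false  [not A.sig]
17. n9.lab = -5  [-5]
18. n9.val = 6  [6]
19. n10.lim = true  [terminal]
20. n9.fin = 2  [C.val + C.lab + 1]
21. n9.key = 0  [C.lab + 5]
22. n11.val = 28  [C.key + C.fin + 26]
23. n12.lab = false  [terminal]
24. n13.off = true  [terminal]
25. n11.key = 26  [26]
26. n8.depth = true  [D.key > 25]
27. n8.tag = true  [D.key > 25]
28. n7.tag = true  [B.tag == true]
29. n14.lab = 22  [C₀.key - 3]
30. n14.val = -1  [C₀.fin - 11]
31. n15.idx = 15  [terminal]
32. n16.wid = 27  [h.idx + 12]
33. n17.lab = false  [terminal]
34. n16.env = 30  [S.wid + 3]
35. n16.sig = false  [d.lab == true]
36. n14.fin = -5  [h.idx - 20]
37. n14.key = 15  [S.env - 15]
38. n0.env = 15  [(if A.tag then S.wid else C₁.fin) + 12]
39. n0.sig = true  [C₁.key > 14]

-1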